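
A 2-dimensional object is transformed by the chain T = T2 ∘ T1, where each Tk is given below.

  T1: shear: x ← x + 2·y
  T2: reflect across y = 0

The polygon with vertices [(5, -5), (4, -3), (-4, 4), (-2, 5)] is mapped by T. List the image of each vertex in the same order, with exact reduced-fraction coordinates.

T1 shear: x ← x + 2·y: (5, -5) → (-5, -5); (4, -3) → (-2, -3); (-4, 4) → (4, 4); (-2, 5) → (8, 5)
T2 reflect across y = 0: (-5, -5) → (-5, 5); (-2, -3) → (-2, 3); (4, 4) → (4, -4); (8, 5) → (8, -5)

image vertices: (-5, 5), (-2, 3), (4, -4), (8, -5)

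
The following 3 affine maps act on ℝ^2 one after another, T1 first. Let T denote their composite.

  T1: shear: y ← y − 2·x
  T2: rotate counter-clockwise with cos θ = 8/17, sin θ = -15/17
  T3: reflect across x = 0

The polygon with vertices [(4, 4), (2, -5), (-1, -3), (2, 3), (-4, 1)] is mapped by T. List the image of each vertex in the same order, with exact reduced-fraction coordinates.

T1 shear: y ← y − 2·x: (4, 4) → (4, -4); (2, -5) → (2, -9); (-1, -3) → (-1, -1); (2, 3) → (2, -1); (-4, 1) → (-4, 9)
T2 rotate counter-clockwise with cos θ = 8/17, sin θ = -15/17: (4, -4) → (-28/17, -92/17); (2, -9) → (-7, -6); (-1, -1) → (-23/17, 7/17); (2, -1) → (1/17, -38/17); (-4, 9) → (103/17, 132/17)
T3 reflect across x = 0: (-28/17, -92/17) → (28/17, -92/17); (-7, -6) → (7, -6); (-23/17, 7/17) → (23/17, 7/17); (1/17, -38/17) → (-1/17, -38/17); (103/17, 132/17) → (-103/17, 132/17)

image vertices: (28/17, -92/17), (7, -6), (23/17, 7/17), (-1/17, -38/17), (-103/17, 132/17)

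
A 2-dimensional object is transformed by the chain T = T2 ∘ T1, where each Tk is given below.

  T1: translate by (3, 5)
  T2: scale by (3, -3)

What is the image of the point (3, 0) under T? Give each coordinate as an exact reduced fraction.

T(p) = (18, -15)

T1 translate by (3, 5): (3, 0) → (6, 5)
T2 scale by (3, -3): (6, 5) → (18, -15)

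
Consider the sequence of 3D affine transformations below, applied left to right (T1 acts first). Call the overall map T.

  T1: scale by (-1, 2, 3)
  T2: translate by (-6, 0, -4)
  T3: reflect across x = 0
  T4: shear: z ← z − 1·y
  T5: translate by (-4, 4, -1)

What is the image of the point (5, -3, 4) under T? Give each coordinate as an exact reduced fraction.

T1 scale by (-1, 2, 3): (5, -3, 4) → (-5, -6, 12)
T2 translate by (-6, 0, -4): (-5, -6, 12) → (-11, -6, 8)
T3 reflect across x = 0: (-11, -6, 8) → (11, -6, 8)
T4 shear: z ← z − 1·y: (11, -6, 8) → (11, -6, 14)
T5 translate by (-4, 4, -1): (11, -6, 14) → (7, -2, 13)

T(p) = (7, -2, 13)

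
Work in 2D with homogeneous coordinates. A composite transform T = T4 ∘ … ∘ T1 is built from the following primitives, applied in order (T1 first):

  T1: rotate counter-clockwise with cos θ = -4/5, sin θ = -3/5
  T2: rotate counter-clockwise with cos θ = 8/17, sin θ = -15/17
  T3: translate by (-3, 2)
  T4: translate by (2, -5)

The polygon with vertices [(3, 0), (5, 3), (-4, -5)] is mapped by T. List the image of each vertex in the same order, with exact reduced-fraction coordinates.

T1 rotate counter-clockwise with cos θ = -4/5, sin θ = -3/5: (3, 0) → (-12/5, -9/5); (5, 3) → (-11/5, -27/5); (-4, -5) → (1/5, 32/5)
T2 rotate counter-clockwise with cos θ = 8/17, sin θ = -15/17: (-12/5, -9/5) → (-231/85, 108/85); (-11/5, -27/5) → (-29/5, -3/5); (1/5, 32/5) → (488/85, 241/85)
T3 translate by (-3, 2): (-231/85, 108/85) → (-486/85, 278/85); (-29/5, -3/5) → (-44/5, 7/5); (488/85, 241/85) → (233/85, 411/85)
T4 translate by (2, -5): (-486/85, 278/85) → (-316/85, -147/85); (-44/5, 7/5) → (-34/5, -18/5); (233/85, 411/85) → (403/85, -14/85)

image vertices: (-316/85, -147/85), (-34/5, -18/5), (403/85, -14/85)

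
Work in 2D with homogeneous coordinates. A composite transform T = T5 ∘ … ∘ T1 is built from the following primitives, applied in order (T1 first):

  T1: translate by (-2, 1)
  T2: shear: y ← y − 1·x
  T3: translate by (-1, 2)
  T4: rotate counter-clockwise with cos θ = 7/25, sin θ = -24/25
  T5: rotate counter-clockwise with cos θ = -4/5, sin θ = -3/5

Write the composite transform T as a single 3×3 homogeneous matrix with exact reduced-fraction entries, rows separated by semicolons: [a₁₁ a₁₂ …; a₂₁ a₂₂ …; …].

T1 = [1 0 -2; 0 1 1; 0 0 1]
T2·T1 = [1 0 -2; -1 1 3; 0 0 1]
T3·…·T1 = [1 0 -3; -1 1 5; 0 0 1]
T4·…·T1 = [-17/25 24/25 99/25; -31/25 7/25 107/25; 0 0 1]
T5·…·T1 = [-1/5 -3/5 -3/5; 7/5 -4/5 -29/5; 0 0 1]

T = [-1/5 -3/5 -3/5; 7/5 -4/5 -29/5; 0 0 1]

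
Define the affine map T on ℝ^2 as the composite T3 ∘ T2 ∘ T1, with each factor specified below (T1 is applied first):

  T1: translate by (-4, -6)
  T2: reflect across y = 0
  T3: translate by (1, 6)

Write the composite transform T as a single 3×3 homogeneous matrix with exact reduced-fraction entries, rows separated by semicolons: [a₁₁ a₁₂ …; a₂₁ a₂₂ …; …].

T = [1 0 -3; 0 -1 12; 0 0 1]

T1 = [1 0 -4; 0 1 -6; 0 0 1]
T2·T1 = [1 0 -4; 0 -1 6; 0 0 1]
T3·…·T1 = [1 0 -3; 0 -1 12; 0 0 1]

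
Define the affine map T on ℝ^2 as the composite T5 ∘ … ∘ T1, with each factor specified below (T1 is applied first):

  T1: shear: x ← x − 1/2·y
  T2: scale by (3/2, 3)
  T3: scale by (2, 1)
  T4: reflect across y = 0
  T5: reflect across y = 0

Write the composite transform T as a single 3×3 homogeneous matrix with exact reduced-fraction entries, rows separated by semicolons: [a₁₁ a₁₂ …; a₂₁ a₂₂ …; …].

T = [3 -3/2 0; 0 3 0; 0 0 1]

T1 = [1 -1/2 0; 0 1 0; 0 0 1]
T2·T1 = [3/2 -3/4 0; 0 3 0; 0 0 1]
T3·…·T1 = [3 -3/2 0; 0 3 0; 0 0 1]
T4·…·T1 = [3 -3/2 0; 0 -3 0; 0 0 1]
T5·…·T1 = [3 -3/2 0; 0 3 0; 0 0 1]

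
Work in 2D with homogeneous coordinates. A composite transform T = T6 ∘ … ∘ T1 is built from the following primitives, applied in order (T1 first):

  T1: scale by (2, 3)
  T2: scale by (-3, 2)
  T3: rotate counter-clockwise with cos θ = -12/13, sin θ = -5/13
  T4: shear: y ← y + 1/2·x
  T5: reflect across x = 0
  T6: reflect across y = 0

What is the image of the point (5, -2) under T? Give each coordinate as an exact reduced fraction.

T1 scale by (2, 3): (5, -2) → (10, -6)
T2 scale by (-3, 2): (10, -6) → (-30, -12)
T3 rotate counter-clockwise with cos θ = -12/13, sin θ = -5/13: (-30, -12) → (300/13, 294/13)
T4 shear: y ← y + 1/2·x: (300/13, 294/13) → (300/13, 444/13)
T5 reflect across x = 0: (300/13, 444/13) → (-300/13, 444/13)
T6 reflect across y = 0: (-300/13, 444/13) → (-300/13, -444/13)

T(p) = (-300/13, -444/13)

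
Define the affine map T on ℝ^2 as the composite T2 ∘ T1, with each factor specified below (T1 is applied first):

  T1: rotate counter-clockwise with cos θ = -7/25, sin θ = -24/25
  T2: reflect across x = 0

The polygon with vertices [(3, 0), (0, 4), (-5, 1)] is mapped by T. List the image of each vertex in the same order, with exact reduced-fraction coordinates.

T1 rotate counter-clockwise with cos θ = -7/25, sin θ = -24/25: (3, 0) → (-21/25, -72/25); (0, 4) → (96/25, -28/25); (-5, 1) → (59/25, 113/25)
T2 reflect across x = 0: (-21/25, -72/25) → (21/25, -72/25); (96/25, -28/25) → (-96/25, -28/25); (59/25, 113/25) → (-59/25, 113/25)

image vertices: (21/25, -72/25), (-96/25, -28/25), (-59/25, 113/25)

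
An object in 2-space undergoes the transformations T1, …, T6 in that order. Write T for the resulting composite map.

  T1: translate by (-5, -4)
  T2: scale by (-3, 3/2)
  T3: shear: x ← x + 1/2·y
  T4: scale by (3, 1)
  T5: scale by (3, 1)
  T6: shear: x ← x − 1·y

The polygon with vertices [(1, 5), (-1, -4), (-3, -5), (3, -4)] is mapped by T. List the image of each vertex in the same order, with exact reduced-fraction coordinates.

image vertices: (453/4, 3/2), (120, -12), (675/4, -27/2), (12, -12)

T1 translate by (-5, -4): (1, 5) → (-4, 1); (-1, -4) → (-6, -8); (-3, -5) → (-8, -9); (3, -4) → (-2, -8)
T2 scale by (-3, 3/2): (-4, 1) → (12, 3/2); (-6, -8) → (18, -12); (-8, -9) → (24, -27/2); (-2, -8) → (6, -12)
T3 shear: x ← x + 1/2·y: (12, 3/2) → (51/4, 3/2); (18, -12) → (12, -12); (24, -27/2) → (69/4, -27/2); (6, -12) → (0, -12)
T4 scale by (3, 1): (51/4, 3/2) → (153/4, 3/2); (12, -12) → (36, -12); (69/4, -27/2) → (207/4, -27/2); (0, -12) → (0, -12)
T5 scale by (3, 1): (153/4, 3/2) → (459/4, 3/2); (36, -12) → (108, -12); (207/4, -27/2) → (621/4, -27/2); (0, -12) → (0, -12)
T6 shear: x ← x − 1·y: (459/4, 3/2) → (453/4, 3/2); (108, -12) → (120, -12); (621/4, -27/2) → (675/4, -27/2); (0, -12) → (12, -12)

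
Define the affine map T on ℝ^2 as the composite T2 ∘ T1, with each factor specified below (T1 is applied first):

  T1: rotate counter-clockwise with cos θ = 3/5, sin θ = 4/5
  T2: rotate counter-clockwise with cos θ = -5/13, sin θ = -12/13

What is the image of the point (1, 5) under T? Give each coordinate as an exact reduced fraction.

T1 rotate counter-clockwise with cos θ = 3/5, sin θ = 4/5: (1, 5) → (-17/5, 19/5)
T2 rotate counter-clockwise with cos θ = -5/13, sin θ = -12/13: (-17/5, 19/5) → (313/65, 109/65)

T(p) = (313/65, 109/65)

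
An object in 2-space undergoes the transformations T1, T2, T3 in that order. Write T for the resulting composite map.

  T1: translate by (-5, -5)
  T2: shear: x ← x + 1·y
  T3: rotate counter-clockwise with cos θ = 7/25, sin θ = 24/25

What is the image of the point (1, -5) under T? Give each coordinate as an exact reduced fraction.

T1 translate by (-5, -5): (1, -5) → (-4, -10)
T2 shear: x ← x + 1·y: (-4, -10) → (-14, -10)
T3 rotate counter-clockwise with cos θ = 7/25, sin θ = 24/25: (-14, -10) → (142/25, -406/25)

T(p) = (142/25, -406/25)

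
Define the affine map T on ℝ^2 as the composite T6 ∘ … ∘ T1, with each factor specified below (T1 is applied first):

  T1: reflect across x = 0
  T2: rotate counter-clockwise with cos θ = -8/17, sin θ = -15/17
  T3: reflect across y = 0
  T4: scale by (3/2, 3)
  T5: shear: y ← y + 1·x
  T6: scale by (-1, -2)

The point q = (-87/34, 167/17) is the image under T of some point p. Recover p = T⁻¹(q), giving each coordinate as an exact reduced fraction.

T1 = [-1 0 0; 0 1 0; 0 0 1]
T2·T1 = [8/17 15/17 0; 15/17 -8/17 0; 0 0 1]
T3·…·T1 = [8/17 15/17 0; -15/17 8/17 0; 0 0 1]
T4·…·T1 = [12/17 45/34 0; -45/17 24/17 0; 0 0 1]
T5·…·T1 = [12/17 45/34 0; -33/17 93/34 0; 0 0 1]
T6·…·T1 = [-12/17 -45/34 0; 66/17 -93/17 0; 0 0 1]
det M = 9; M⁻¹ = [-31/51 5/34 0; -22/51 -4/51 0; 0 0 1]
M⁻¹ · (-87/34, 167/17)ᵀ = (3, 1/3)ᵀ

p = (3, 1/3)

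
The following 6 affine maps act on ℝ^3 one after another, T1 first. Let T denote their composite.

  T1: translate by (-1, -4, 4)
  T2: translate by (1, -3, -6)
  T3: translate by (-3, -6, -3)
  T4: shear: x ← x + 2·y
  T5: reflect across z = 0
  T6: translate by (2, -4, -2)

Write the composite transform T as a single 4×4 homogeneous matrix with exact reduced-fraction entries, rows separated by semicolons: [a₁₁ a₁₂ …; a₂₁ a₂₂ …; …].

T = [1 2 0 -27; 0 1 0 -17; 0 0 -1 3; 0 0 0 1]

T1 = [1 0 0 -1; 0 1 0 -4; 0 0 1 4; 0 0 0 1]
T2·T1 = [1 0 0 0; 0 1 0 -7; 0 0 1 -2; 0 0 0 1]
T3·…·T1 = [1 0 0 -3; 0 1 0 -13; 0 0 1 -5; 0 0 0 1]
T4·…·T1 = [1 2 0 -29; 0 1 0 -13; 0 0 1 -5; 0 0 0 1]
T5·…·T1 = [1 2 0 -29; 0 1 0 -13; 0 0 -1 5; 0 0 0 1]
T6·…·T1 = [1 2 0 -27; 0 1 0 -17; 0 0 -1 3; 0 0 0 1]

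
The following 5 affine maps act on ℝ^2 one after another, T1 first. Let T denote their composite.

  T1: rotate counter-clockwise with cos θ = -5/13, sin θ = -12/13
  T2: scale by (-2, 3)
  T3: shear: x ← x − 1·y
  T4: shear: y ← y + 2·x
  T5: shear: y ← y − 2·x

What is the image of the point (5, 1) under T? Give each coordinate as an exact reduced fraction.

T1 rotate counter-clockwise with cos θ = -5/13, sin θ = -12/13: (5, 1) → (-1, -5)
T2 scale by (-2, 3): (-1, -5) → (2, -15)
T3 shear: x ← x − 1·y: (2, -15) → (17, -15)
T4 shear: y ← y + 2·x: (17, -15) → (17, 19)
T5 shear: y ← y − 2·x: (17, 19) → (17, -15)

T(p) = (17, -15)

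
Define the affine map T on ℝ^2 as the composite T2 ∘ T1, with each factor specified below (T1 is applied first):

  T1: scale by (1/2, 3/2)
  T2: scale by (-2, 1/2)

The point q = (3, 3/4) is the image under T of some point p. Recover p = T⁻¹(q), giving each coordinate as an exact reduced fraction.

p = (-3, 1)

T1 = [1/2 0 0; 0 3/2 0; 0 0 1]
T2·T1 = [-1 0 0; 0 3/4 0; 0 0 1]
det M = -3/4; M⁻¹ = [-1 0 0; 0 4/3 0; 0 0 1]
M⁻¹ · (3, 3/4)ᵀ = (-3, 1)ᵀ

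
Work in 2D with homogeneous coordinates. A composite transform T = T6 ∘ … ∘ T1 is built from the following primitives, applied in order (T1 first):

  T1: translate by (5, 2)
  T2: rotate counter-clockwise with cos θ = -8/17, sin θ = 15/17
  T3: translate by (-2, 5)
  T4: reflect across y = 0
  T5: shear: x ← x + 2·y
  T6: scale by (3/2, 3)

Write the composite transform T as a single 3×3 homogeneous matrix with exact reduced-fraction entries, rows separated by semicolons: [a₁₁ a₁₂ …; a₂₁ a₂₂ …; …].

T1 = [1 0 5; 0 1 2; 0 0 1]
T2·T1 = [-8/17 -15/17 -70/17; 15/17 -8/17 59/17; 0 0 1]
T3·…·T1 = [-8/17 -15/17 -104/17; 15/17 -8/17 144/17; 0 0 1]
T4·…·T1 = [-8/17 -15/17 -104/17; -15/17 8/17 -144/17; 0 0 1]
T5·…·T1 = [-38/17 1/17 -392/17; -15/17 8/17 -144/17; 0 0 1]
T6·…·T1 = [-57/17 3/34 -588/17; -45/17 24/17 -432/17; 0 0 1]

T = [-57/17 3/34 -588/17; -45/17 24/17 -432/17; 0 0 1]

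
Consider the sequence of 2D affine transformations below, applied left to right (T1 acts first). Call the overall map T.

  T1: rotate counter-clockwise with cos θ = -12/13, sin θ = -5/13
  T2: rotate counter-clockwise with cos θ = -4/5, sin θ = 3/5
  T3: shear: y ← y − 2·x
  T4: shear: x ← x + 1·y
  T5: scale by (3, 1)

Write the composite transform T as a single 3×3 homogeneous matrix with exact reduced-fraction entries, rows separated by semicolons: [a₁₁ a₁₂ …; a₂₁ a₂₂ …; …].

T = [-237/65 141/65 0; -142/65 31/65 0; 0 0 1]

T1 = [-12/13 5/13 0; -5/13 -12/13 0; 0 0 1]
T2·T1 = [63/65 16/65 0; -16/65 63/65 0; 0 0 1]
T3·…·T1 = [63/65 16/65 0; -142/65 31/65 0; 0 0 1]
T4·…·T1 = [-79/65 47/65 0; -142/65 31/65 0; 0 0 1]
T5·…·T1 = [-237/65 141/65 0; -142/65 31/65 0; 0 0 1]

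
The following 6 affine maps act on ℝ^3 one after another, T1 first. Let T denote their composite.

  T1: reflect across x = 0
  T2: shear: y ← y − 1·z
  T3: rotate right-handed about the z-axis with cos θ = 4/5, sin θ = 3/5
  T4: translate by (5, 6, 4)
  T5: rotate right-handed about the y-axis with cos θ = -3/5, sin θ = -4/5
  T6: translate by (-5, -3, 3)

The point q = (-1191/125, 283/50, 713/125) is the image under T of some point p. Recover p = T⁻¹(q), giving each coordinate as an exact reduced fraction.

p = (-3/2, 1/5, -2)

T1 = [-1 0 0 0; 0 1 0 0; 0 0 1 0; 0 0 0 1]
T2·T1 = [-1 0 0 0; 0 1 -1 0; 0 0 1 0; 0 0 0 1]
T3·…·T1 = [-4/5 -3/5 3/5 0; -3/5 4/5 -4/5 0; 0 0 1 0; 0 0 0 1]
T4·…·T1 = [-4/5 -3/5 3/5 5; -3/5 4/5 -4/5 6; 0 0 1 4; 0 0 0 1]
T5·…·T1 = [12/25 9/25 -29/25 -31/5; -3/5 4/5 -4/5 6; -16/25 -12/25 -3/25 8/5; 0 0 0 1]
T6·…·T1 = [12/25 9/25 -29/25 -56/5; -3/5 4/5 -4/5 3; -16/25 -12/25 -3/25 23/5; 0 0 0 1]
det M = -1; M⁻¹ = [12/25 -3/5 -16/25 253/25; -11/25 4/5 -27/25 -59/25; -4/5 0 -3/5 -31/5; 0 0 0 1]
M⁻¹ · (-1191/125, 283/50, 713/125)ᵀ = (-3/2, 1/5, -2)ᵀ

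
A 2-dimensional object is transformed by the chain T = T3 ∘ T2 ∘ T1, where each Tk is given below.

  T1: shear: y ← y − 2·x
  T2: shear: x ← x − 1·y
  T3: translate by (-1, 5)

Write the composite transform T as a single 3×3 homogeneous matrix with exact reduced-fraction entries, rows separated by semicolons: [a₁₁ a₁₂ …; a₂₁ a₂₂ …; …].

T = [3 -1 -1; -2 1 5; 0 0 1]

T1 = [1 0 0; -2 1 0; 0 0 1]
T2·T1 = [3 -1 0; -2 1 0; 0 0 1]
T3·…·T1 = [3 -1 -1; -2 1 5; 0 0 1]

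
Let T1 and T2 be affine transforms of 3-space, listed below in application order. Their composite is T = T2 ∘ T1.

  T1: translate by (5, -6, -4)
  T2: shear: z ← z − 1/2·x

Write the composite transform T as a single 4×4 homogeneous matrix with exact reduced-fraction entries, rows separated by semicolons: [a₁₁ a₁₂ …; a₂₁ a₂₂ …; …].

T1 = [1 0 0 5; 0 1 0 -6; 0 0 1 -4; 0 0 0 1]
T2·T1 = [1 0 0 5; 0 1 0 -6; -1/2 0 1 -13/2; 0 0 0 1]

T = [1 0 0 5; 0 1 0 -6; -1/2 0 1 -13/2; 0 0 0 1]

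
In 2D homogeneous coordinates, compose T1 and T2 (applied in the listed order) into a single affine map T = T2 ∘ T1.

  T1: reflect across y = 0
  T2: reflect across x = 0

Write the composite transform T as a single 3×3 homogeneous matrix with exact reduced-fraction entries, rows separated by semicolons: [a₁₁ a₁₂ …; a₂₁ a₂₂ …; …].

T = [-1 0 0; 0 -1 0; 0 0 1]

T1 = [1 0 0; 0 -1 0; 0 0 1]
T2·T1 = [-1 0 0; 0 -1 0; 0 0 1]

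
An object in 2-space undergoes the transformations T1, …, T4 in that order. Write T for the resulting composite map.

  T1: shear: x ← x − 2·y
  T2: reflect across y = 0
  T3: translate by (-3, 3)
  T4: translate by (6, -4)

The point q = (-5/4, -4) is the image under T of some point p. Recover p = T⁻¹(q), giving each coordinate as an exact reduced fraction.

T1 = [1 -2 0; 0 1 0; 0 0 1]
T2·T1 = [1 -2 0; 0 -1 0; 0 0 1]
T3·…·T1 = [1 -2 -3; 0 -1 3; 0 0 1]
T4·…·T1 = [1 -2 3; 0 -1 -1; 0 0 1]
det M = -1; M⁻¹ = [1 -2 -5; 0 -1 -1; 0 0 1]
M⁻¹ · (-5/4, -4)ᵀ = (7/4, 3)ᵀ

p = (7/4, 3)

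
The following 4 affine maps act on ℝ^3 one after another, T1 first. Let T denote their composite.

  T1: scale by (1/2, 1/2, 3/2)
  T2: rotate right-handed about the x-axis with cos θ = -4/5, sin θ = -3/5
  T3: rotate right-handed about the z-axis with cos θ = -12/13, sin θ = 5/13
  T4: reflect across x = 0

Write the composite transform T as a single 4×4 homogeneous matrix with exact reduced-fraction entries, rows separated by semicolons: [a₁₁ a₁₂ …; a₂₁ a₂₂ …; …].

T = [6/13 -2/13 9/26 0; 5/26 24/65 -54/65 0; 0 -3/10 -6/5 0; 0 0 0 1]

T1 = [1/2 0 0 0; 0 1/2 0 0; 0 0 3/2 0; 0 0 0 1]
T2·T1 = [1/2 0 0 0; 0 -2/5 9/10 0; 0 -3/10 -6/5 0; 0 0 0 1]
T3·…·T1 = [-6/13 2/13 -9/26 0; 5/26 24/65 -54/65 0; 0 -3/10 -6/5 0; 0 0 0 1]
T4·…·T1 = [6/13 -2/13 9/26 0; 5/26 24/65 -54/65 0; 0 -3/10 -6/5 0; 0 0 0 1]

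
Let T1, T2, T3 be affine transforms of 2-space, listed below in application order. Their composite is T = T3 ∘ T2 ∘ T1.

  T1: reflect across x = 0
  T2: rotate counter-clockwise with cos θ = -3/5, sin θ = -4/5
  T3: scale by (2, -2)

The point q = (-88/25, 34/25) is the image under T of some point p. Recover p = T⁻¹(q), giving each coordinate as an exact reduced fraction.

T1 = [-1 0 0; 0 1 0; 0 0 1]
T2·T1 = [3/5 4/5 0; 4/5 -3/5 0; 0 0 1]
T3·…·T1 = [6/5 8/5 0; -8/5 6/5 0; 0 0 1]
det M = 4; M⁻¹ = [3/10 -2/5 0; 2/5 3/10 0; 0 0 1]
M⁻¹ · (-88/25, 34/25)ᵀ = (-8/5, -1)ᵀ

p = (-8/5, -1)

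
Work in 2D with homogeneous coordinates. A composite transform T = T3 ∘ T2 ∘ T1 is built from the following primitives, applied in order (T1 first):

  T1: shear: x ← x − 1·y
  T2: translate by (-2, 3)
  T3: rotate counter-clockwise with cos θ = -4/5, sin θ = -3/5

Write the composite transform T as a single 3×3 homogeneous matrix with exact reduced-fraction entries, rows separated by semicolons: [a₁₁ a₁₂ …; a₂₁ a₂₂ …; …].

T = [-4/5 7/5 17/5; -3/5 -1/5 -6/5; 0 0 1]

T1 = [1 -1 0; 0 1 0; 0 0 1]
T2·T1 = [1 -1 -2; 0 1 3; 0 0 1]
T3·…·T1 = [-4/5 7/5 17/5; -3/5 -1/5 -6/5; 0 0 1]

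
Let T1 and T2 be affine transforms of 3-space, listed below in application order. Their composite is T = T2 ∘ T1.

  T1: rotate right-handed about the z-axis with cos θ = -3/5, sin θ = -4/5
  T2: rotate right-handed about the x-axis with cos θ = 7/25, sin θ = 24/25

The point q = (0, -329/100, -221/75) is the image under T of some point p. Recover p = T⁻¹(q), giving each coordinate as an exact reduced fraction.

T1 = [-3/5 4/5 0 0; -4/5 -3/5 0 0; 0 0 1 0; 0 0 0 1]
T2·T1 = [-3/5 4/5 0 0; -28/125 -21/125 -24/25 0; -96/125 -72/125 7/25 0; 0 0 0 1]
det M = 1; M⁻¹ = [-3/5 -28/125 -96/125 0; 4/5 -21/125 -72/125 0; 0 -24/25 7/25 0; 0 0 0 1]
M⁻¹ · (0, -329/100, -221/75)ᵀ = (3, 9/4, 7/3)ᵀ

p = (3, 9/4, 7/3)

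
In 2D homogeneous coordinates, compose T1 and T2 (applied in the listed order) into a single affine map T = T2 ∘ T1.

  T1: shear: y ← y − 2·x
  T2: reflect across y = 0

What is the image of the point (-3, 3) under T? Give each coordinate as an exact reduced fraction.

T1 shear: y ← y − 2·x: (-3, 3) → (-3, 9)
T2 reflect across y = 0: (-3, 9) → (-3, -9)

T(p) = (-3, -9)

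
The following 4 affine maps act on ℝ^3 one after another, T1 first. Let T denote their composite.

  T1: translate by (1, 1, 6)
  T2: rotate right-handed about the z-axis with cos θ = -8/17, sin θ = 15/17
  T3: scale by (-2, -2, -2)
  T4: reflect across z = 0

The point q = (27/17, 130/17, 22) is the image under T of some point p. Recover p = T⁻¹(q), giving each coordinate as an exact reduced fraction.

T1 = [1 0 0 1; 0 1 0 1; 0 0 1 6; 0 0 0 1]
T2·T1 = [-8/17 -15/17 0 -23/17; 15/17 -8/17 0 7/17; 0 0 1 6; 0 0 0 1]
T3·…·T1 = [16/17 30/17 0 46/17; -30/17 16/17 0 -14/17; 0 0 -2 -12; 0 0 0 1]
T4·…·T1 = [16/17 30/17 0 46/17; -30/17 16/17 0 -14/17; 0 0 2 12; 0 0 0 1]
det M = 8; M⁻¹ = [4/17 -15/34 0 -1; 15/34 4/17 0 -1; 0 0 1/2 -6; 0 0 0 1]
M⁻¹ · (27/17, 130/17, 22)ᵀ = (-4, 3/2, 5)ᵀ

p = (-4, 3/2, 5)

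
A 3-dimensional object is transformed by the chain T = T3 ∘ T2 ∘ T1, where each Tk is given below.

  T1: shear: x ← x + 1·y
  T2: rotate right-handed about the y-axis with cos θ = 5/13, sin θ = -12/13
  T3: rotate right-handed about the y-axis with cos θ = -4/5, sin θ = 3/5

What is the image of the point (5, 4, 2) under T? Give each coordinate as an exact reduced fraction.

T(p) = (54/13, 4, -107/13)

T1 shear: x ← x + 1·y: (5, 4, 2) → (9, 4, 2)
T2 rotate right-handed about the y-axis with cos θ = 5/13, sin θ = -12/13: (9, 4, 2) → (21/13, 4, 118/13)
T3 rotate right-handed about the y-axis with cos θ = -4/5, sin θ = 3/5: (21/13, 4, 118/13) → (54/13, 4, -107/13)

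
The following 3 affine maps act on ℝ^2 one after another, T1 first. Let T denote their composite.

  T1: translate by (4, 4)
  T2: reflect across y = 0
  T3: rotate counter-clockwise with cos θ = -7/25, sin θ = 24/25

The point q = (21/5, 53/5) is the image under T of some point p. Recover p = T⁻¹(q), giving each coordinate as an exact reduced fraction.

T1 = [1 0 4; 0 1 4; 0 0 1]
T2·T1 = [1 0 4; 0 -1 -4; 0 0 1]
T3·…·T1 = [-7/25 24/25 68/25; 24/25 7/25 124/25; 0 0 1]
det M = -1; M⁻¹ = [-7/25 24/25 -4; 24/25 7/25 -4; 0 0 1]
M⁻¹ · (21/5, 53/5)ᵀ = (5, 3)ᵀ

p = (5, 3)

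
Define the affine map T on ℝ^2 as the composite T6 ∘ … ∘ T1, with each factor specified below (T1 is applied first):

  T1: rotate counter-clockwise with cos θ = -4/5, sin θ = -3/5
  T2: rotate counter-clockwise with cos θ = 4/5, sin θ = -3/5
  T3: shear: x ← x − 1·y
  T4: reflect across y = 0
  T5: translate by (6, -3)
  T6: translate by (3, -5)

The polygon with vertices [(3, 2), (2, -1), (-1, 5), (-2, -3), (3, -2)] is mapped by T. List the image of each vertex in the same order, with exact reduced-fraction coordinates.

image vertices: (8, -6), (6, -9), (15, -3), (8, -11), (4, -10)

T1 rotate counter-clockwise with cos θ = -4/5, sin θ = -3/5: (3, 2) → (-6/5, -17/5); (2, -1) → (-11/5, -2/5); (-1, 5) → (19/5, -17/5); (-2, -3) → (-1/5, 18/5); (3, -2) → (-18/5, -1/5)
T2 rotate counter-clockwise with cos θ = 4/5, sin θ = -3/5: (-6/5, -17/5) → (-3, -2); (-11/5, -2/5) → (-2, 1); (19/5, -17/5) → (1, -5); (-1/5, 18/5) → (2, 3); (-18/5, -1/5) → (-3, 2)
T3 shear: x ← x − 1·y: (-3, -2) → (-1, -2); (-2, 1) → (-3, 1); (1, -5) → (6, -5); (2, 3) → (-1, 3); (-3, 2) → (-5, 2)
T4 reflect across y = 0: (-1, -2) → (-1, 2); (-3, 1) → (-3, -1); (6, -5) → (6, 5); (-1, 3) → (-1, -3); (-5, 2) → (-5, -2)
T5 translate by (6, -3): (-1, 2) → (5, -1); (-3, -1) → (3, -4); (6, 5) → (12, 2); (-1, -3) → (5, -6); (-5, -2) → (1, -5)
T6 translate by (3, -5): (5, -1) → (8, -6); (3, -4) → (6, -9); (12, 2) → (15, -3); (5, -6) → (8, -11); (1, -5) → (4, -10)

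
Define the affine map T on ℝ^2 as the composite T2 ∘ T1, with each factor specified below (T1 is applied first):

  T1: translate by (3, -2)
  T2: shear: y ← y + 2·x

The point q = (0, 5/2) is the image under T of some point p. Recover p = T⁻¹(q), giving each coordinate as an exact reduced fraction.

T1 = [1 0 3; 0 1 -2; 0 0 1]
T2·T1 = [1 0 3; 2 1 4; 0 0 1]
det M = 1; M⁻¹ = [1 0 -3; -2 1 2; 0 0 1]
M⁻¹ · (0, 5/2)ᵀ = (-3, 9/2)ᵀ

p = (-3, 9/2)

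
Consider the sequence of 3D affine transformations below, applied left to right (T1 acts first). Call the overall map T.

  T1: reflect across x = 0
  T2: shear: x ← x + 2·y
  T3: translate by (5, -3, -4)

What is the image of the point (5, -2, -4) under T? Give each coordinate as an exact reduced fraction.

T(p) = (-4, -5, -8)

T1 reflect across x = 0: (5, -2, -4) → (-5, -2, -4)
T2 shear: x ← x + 2·y: (-5, -2, -4) → (-9, -2, -4)
T3 translate by (5, -3, -4): (-9, -2, -4) → (-4, -5, -8)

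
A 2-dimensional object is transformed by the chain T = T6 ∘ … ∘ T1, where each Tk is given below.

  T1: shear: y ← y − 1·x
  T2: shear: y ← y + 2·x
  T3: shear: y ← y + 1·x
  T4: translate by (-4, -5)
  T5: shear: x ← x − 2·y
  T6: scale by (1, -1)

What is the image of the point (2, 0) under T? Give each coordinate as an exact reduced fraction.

T1 shear: y ← y − 1·x: (2, 0) → (2, -2)
T2 shear: y ← y + 2·x: (2, -2) → (2, 2)
T3 shear: y ← y + 1·x: (2, 2) → (2, 4)
T4 translate by (-4, -5): (2, 4) → (-2, -1)
T5 shear: x ← x − 2·y: (-2, -1) → (0, -1)
T6 scale by (1, -1): (0, -1) → (0, 1)

T(p) = (0, 1)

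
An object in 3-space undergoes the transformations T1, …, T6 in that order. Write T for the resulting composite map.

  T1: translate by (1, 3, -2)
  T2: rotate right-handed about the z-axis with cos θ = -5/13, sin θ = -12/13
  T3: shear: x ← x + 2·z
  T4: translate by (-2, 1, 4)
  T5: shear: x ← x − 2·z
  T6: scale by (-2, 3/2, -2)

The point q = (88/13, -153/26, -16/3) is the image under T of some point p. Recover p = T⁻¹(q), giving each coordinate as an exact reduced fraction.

T1 = [1 0 0 1; 0 1 0 3; 0 0 1 -2; 0 0 0 1]
T2·T1 = [-5/13 12/13 0 31/13; -12/13 -5/13 0 -27/13; 0 0 1 -2; 0 0 0 1]
T3·…·T1 = [-5/13 12/13 2 -21/13; -12/13 -5/13 0 -27/13; 0 0 1 -2; 0 0 0 1]
T4·…·T1 = [-5/13 12/13 2 -47/13; -12/13 -5/13 0 -14/13; 0 0 1 2; 0 0 0 1]
T5·…·T1 = [-5/13 12/13 0 -99/13; -12/13 -5/13 0 -14/13; 0 0 1 2; 0 0 0 1]
T6·…·T1 = [10/13 -24/13 0 198/13; -18/13 -15/26 0 -21/13; 0 0 -2 -4; 0 0 0 1]
det M = 6; M⁻¹ = [5/26 -8/13 0 -51/13; -6/13 -10/39 0 86/13; 0 0 -1/2 -2; 0 0 0 1]
M⁻¹ · (88/13, -153/26, -16/3)ᵀ = (1, 5, 2/3)ᵀ

p = (1, 5, 2/3)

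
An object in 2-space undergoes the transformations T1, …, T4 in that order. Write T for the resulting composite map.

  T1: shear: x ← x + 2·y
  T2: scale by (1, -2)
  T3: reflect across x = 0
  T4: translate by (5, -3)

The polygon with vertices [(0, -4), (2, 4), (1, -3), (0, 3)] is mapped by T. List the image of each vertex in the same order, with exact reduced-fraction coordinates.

image vertices: (13, 5), (-5, -11), (10, 3), (-1, -9)

T1 shear: x ← x + 2·y: (0, -4) → (-8, -4); (2, 4) → (10, 4); (1, -3) → (-5, -3); (0, 3) → (6, 3)
T2 scale by (1, -2): (-8, -4) → (-8, 8); (10, 4) → (10, -8); (-5, -3) → (-5, 6); (6, 3) → (6, -6)
T3 reflect across x = 0: (-8, 8) → (8, 8); (10, -8) → (-10, -8); (-5, 6) → (5, 6); (6, -6) → (-6, -6)
T4 translate by (5, -3): (8, 8) → (13, 5); (-10, -8) → (-5, -11); (5, 6) → (10, 3); (-6, -6) → (-1, -9)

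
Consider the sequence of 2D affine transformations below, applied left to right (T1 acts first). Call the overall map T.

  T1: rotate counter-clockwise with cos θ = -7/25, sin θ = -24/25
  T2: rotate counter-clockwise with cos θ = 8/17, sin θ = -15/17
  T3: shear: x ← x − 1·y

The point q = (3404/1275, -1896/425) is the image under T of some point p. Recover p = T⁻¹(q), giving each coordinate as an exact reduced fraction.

T1 = [-7/25 24/25 0; -24/25 -7/25 0; 0 0 1]
T2·T1 = [-416/425 87/425 0; -87/425 -416/425 0; 0 0 1]
T3·…·T1 = [-329/425 503/425 0; -87/425 -416/425 0; 0 0 1]
det M = 1; M⁻¹ = [-416/425 -503/425 0; 87/425 -329/425 0; 0 0 1]
M⁻¹ · (3404/1275, -1896/425)ᵀ = (8/3, 4)ᵀ

p = (8/3, 4)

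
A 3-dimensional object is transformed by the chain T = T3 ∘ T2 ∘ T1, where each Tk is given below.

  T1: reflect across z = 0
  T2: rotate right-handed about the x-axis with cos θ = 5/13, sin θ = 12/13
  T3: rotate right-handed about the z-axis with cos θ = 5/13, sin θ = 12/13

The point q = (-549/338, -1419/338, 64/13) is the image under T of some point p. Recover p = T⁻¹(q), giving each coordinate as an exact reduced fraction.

T1 = [1 0 0 0; 0 1 0 0; 0 0 -1 0; 0 0 0 1]
T2·T1 = [1 0 0 0; 0 5/13 12/13 0; 0 12/13 -5/13 0; 0 0 0 1]
T3·…·T1 = [5/13 -60/169 -144/169 0; 12/13 25/169 60/169 0; 0 12/13 -5/13 0; 0 0 0 1]
det M = -1; M⁻¹ = [5/13 12/13 0 0; -60/169 25/169 12/13 0; -144/169 60/169 -5/13 0; 0 0 0 1]
M⁻¹ · (-549/338, -1419/338, 64/13)ᵀ = (-9/2, 9/2, -2)ᵀ

p = (-9/2, 9/2, -2)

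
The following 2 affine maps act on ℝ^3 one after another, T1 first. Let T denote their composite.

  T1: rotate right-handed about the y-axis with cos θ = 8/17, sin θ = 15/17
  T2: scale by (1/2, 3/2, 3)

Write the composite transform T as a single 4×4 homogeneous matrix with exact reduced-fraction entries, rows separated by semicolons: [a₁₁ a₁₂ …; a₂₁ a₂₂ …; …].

T = [4/17 0 15/34 0; 0 3/2 0 0; -45/17 0 24/17 0; 0 0 0 1]

T1 = [8/17 0 15/17 0; 0 1 0 0; -15/17 0 8/17 0; 0 0 0 1]
T2·T1 = [4/17 0 15/34 0; 0 3/2 0 0; -45/17 0 24/17 0; 0 0 0 1]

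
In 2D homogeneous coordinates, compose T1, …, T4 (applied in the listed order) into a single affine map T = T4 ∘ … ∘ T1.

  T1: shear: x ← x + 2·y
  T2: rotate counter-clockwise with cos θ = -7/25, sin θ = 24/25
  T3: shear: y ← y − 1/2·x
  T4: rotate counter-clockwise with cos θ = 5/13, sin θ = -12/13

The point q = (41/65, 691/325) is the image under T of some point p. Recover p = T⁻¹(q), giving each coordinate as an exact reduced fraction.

p = (-2, 3/2)

T1 = [1 2 0; 0 1 0; 0 0 1]
T2·T1 = [-7/25 -38/25 0; 24/25 41/25 0; 0 0 1]
T3·…·T1 = [-7/25 -38/25 0; 11/10 12/5 0; 0 0 1]
T4·…·T1 = [59/65 106/65 0; 443/650 756/325 0; 0 0 1]
det M = 1; M⁻¹ = [756/325 -106/65 0; -443/650 59/65 0; 0 0 1]
M⁻¹ · (41/65, 691/325)ᵀ = (-2, 3/2)ᵀ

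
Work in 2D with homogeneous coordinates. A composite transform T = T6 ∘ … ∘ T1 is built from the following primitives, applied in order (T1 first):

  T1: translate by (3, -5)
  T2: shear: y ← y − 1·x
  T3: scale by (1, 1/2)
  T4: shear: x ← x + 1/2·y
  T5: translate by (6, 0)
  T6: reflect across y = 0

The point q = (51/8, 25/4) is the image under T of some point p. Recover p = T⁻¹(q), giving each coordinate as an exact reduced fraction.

T1 = [1 0 3; 0 1 -5; 0 0 1]
T2·T1 = [1 0 3; -1 1 -8; 0 0 1]
T3·…·T1 = [1 0 3; -1/2 1/2 -4; 0 0 1]
T4·…·T1 = [3/4 1/4 1; -1/2 1/2 -4; 0 0 1]
T5·…·T1 = [3/4 1/4 7; -1/2 1/2 -4; 0 0 1]
T6·…·T1 = [3/4 1/4 7; 1/2 -1/2 4; 0 0 1]
det M = -1/2; M⁻¹ = [1 1/2 -9; 1 -3/2 -1; 0 0 1]
M⁻¹ · (51/8, 25/4)ᵀ = (1/2, -4)ᵀ

p = (1/2, -4)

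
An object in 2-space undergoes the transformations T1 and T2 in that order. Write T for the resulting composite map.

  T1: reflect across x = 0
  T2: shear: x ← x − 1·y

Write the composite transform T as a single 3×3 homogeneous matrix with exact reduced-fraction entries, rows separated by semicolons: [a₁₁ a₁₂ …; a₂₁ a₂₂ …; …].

T = [-1 -1 0; 0 1 0; 0 0 1]

T1 = [-1 0 0; 0 1 0; 0 0 1]
T2·T1 = [-1 -1 0; 0 1 0; 0 0 1]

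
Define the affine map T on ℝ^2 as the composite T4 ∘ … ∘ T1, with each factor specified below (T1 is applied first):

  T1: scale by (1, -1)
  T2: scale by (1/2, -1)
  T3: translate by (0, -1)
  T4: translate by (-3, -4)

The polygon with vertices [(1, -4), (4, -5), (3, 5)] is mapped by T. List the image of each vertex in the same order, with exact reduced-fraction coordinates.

image vertices: (-5/2, -9), (-1, -10), (-3/2, 0)

T1 scale by (1, -1): (1, -4) → (1, 4); (4, -5) → (4, 5); (3, 5) → (3, -5)
T2 scale by (1/2, -1): (1, 4) → (1/2, -4); (4, 5) → (2, -5); (3, -5) → (3/2, 5)
T3 translate by (0, -1): (1/2, -4) → (1/2, -5); (2, -5) → (2, -6); (3/2, 5) → (3/2, 4)
T4 translate by (-3, -4): (1/2, -5) → (-5/2, -9); (2, -6) → (-1, -10); (3/2, 4) → (-3/2, 0)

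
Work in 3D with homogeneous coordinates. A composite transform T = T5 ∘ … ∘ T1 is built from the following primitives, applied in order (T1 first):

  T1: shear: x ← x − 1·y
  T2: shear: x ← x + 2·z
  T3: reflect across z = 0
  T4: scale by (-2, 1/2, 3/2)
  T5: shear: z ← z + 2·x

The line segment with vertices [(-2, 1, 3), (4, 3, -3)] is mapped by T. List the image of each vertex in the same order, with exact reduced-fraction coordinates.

T1 shear: x ← x − 1·y: (-2, 1, 3) → (-3, 1, 3); (4, 3, -3) → (1, 3, -3)
T2 shear: x ← x + 2·z: (-3, 1, 3) → (3, 1, 3); (1, 3, -3) → (-5, 3, -3)
T3 reflect across z = 0: (3, 1, 3) → (3, 1, -3); (-5, 3, -3) → (-5, 3, 3)
T4 scale by (-2, 1/2, 3/2): (3, 1, -3) → (-6, 1/2, -9/2); (-5, 3, 3) → (10, 3/2, 9/2)
T5 shear: z ← z + 2·x: (-6, 1/2, -9/2) → (-6, 1/2, -33/2); (10, 3/2, 9/2) → (10, 3/2, 49/2)

image vertices: (-6, 1/2, -33/2), (10, 3/2, 49/2)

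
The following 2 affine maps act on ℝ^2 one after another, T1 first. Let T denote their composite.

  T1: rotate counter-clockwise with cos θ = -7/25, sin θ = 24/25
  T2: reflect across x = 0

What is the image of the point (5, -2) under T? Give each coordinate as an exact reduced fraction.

T1 rotate counter-clockwise with cos θ = -7/25, sin θ = 24/25: (5, -2) → (13/25, 134/25)
T2 reflect across x = 0: (13/25, 134/25) → (-13/25, 134/25)

T(p) = (-13/25, 134/25)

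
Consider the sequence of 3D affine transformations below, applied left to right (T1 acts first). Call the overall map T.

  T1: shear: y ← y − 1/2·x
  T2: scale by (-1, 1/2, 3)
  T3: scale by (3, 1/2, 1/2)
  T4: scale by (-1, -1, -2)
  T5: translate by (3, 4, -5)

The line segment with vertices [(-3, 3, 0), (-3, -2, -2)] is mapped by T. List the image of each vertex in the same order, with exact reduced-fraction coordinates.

image vertices: (-6, 23/8, -5), (-6, 33/8, 1)

T1 shear: y ← y − 1/2·x: (-3, 3, 0) → (-3, 9/2, 0); (-3, -2, -2) → (-3, -1/2, -2)
T2 scale by (-1, 1/2, 3): (-3, 9/2, 0) → (3, 9/4, 0); (-3, -1/2, -2) → (3, -1/4, -6)
T3 scale by (3, 1/2, 1/2): (3, 9/4, 0) → (9, 9/8, 0); (3, -1/4, -6) → (9, -1/8, -3)
T4 scale by (-1, -1, -2): (9, 9/8, 0) → (-9, -9/8, 0); (9, -1/8, -3) → (-9, 1/8, 6)
T5 translate by (3, 4, -5): (-9, -9/8, 0) → (-6, 23/8, -5); (-9, 1/8, 6) → (-6, 33/8, 1)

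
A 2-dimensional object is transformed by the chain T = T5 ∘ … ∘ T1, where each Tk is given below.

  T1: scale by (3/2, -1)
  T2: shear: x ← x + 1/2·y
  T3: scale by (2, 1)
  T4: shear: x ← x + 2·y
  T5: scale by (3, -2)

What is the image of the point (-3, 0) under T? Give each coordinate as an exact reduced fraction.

T(p) = (-27, 0)

T1 scale by (3/2, -1): (-3, 0) → (-9/2, 0)
T2 shear: x ← x + 1/2·y: (-9/2, 0) → (-9/2, 0)
T3 scale by (2, 1): (-9/2, 0) → (-9, 0)
T4 shear: x ← x + 2·y: (-9, 0) → (-9, 0)
T5 scale by (3, -2): (-9, 0) → (-27, 0)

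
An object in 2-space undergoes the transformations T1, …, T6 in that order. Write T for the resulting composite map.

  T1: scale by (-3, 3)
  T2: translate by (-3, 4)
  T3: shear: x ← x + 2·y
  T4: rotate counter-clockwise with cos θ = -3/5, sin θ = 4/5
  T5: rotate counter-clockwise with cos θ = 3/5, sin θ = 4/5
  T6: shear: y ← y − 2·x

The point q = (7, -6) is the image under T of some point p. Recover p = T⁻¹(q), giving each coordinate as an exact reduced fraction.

p = (-4, -4)

T1 = [-3 0 0; 0 3 0; 0 0 1]
T2·T1 = [-3 0 -3; 0 3 4; 0 0 1]
T3·…·T1 = [-3 6 5; 0 3 4; 0 0 1]
T4·…·T1 = [9/5 -6 -31/5; -12/5 3 8/5; 0 0 1]
T5·…·T1 = [3 -6 -5; 0 -3 -4; 0 0 1]
T6·…·T1 = [3 -6 -5; -6 9 6; 0 0 1]
det M = -9; M⁻¹ = [-1 -2/3 -1; -2/3 -1/3 -4/3; 0 0 1]
M⁻¹ · (7, -6)ᵀ = (-4, -4)ᵀ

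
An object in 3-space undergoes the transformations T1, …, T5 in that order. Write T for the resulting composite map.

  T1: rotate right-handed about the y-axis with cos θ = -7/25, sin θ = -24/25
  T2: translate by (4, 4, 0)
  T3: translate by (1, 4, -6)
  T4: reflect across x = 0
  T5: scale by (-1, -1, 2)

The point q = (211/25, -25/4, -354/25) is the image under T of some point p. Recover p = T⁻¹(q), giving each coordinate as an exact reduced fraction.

T1 = [-7/25 0 -24/25 0; 0 1 0 0; 24/25 0 -7/25 0; 0 0 0 1]
T2·T1 = [-7/25 0 -24/25 4; 0 1 0 4; 24/25 0 -7/25 0; 0 0 0 1]
T3·…·T1 = [-7/25 0 -24/25 5; 0 1 0 8; 24/25 0 -7/25 -6; 0 0 0 1]
T4·…·T1 = [7/25 0 24/25 -5; 0 1 0 8; 24/25 0 -7/25 -6; 0 0 0 1]
T5·…·T1 = [-7/25 0 -24/25 5; 0 -1 0 -8; 48/25 0 -14/25 -12; 0 0 0 1]
det M = -2; M⁻¹ = [-7/25 0 12/25 179/25; 0 -1 0 -8; -24/25 0 -7/50 78/25; 0 0 0 1]
M⁻¹ · (211/25, -25/4, -354/25)ᵀ = (-2, -7/4, -3)ᵀ

p = (-2, -7/4, -3)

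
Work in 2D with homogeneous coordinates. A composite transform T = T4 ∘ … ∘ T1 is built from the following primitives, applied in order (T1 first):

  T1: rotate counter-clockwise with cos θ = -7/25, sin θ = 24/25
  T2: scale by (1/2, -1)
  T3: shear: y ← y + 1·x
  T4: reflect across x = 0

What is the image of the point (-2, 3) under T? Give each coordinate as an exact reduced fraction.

T(p) = (29/25, 8/5)

T1 rotate counter-clockwise with cos θ = -7/25, sin θ = 24/25: (-2, 3) → (-58/25, -69/25)
T2 scale by (1/2, -1): (-58/25, -69/25) → (-29/25, 69/25)
T3 shear: y ← y + 1·x: (-29/25, 69/25) → (-29/25, 8/5)
T4 reflect across x = 0: (-29/25, 8/5) → (29/25, 8/5)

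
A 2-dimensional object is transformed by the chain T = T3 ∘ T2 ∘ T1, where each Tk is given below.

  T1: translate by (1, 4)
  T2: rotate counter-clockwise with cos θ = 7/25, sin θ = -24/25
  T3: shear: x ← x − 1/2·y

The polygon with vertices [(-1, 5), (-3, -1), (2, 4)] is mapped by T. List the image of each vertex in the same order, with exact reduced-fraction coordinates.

image vertices: (369/50, 63/25), (47/50, 69/25), (221/25, -16/25)

T1 translate by (1, 4): (-1, 5) → (0, 9); (-3, -1) → (-2, 3); (2, 4) → (3, 8)
T2 rotate counter-clockwise with cos θ = 7/25, sin θ = -24/25: (0, 9) → (216/25, 63/25); (-2, 3) → (58/25, 69/25); (3, 8) → (213/25, -16/25)
T3 shear: x ← x − 1/2·y: (216/25, 63/25) → (369/50, 63/25); (58/25, 69/25) → (47/50, 69/25); (213/25, -16/25) → (221/25, -16/25)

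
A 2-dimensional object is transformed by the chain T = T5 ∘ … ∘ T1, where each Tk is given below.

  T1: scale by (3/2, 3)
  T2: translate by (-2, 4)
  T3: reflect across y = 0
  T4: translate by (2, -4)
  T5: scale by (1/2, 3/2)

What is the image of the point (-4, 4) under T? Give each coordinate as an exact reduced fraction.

T1 scale by (3/2, 3): (-4, 4) → (-6, 12)
T2 translate by (-2, 4): (-6, 12) → (-8, 16)
T3 reflect across y = 0: (-8, 16) → (-8, -16)
T4 translate by (2, -4): (-8, -16) → (-6, -20)
T5 scale by (1/2, 3/2): (-6, -20) → (-3, -30)

T(p) = (-3, -30)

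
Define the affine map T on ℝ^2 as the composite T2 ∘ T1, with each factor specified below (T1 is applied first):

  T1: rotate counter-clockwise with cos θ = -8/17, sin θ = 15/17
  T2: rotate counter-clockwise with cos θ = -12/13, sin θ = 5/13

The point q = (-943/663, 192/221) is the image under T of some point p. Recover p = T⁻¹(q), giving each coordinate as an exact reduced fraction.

T1 = [-8/17 -15/17 0; 15/17 -8/17 0; 0 0 1]
T2·T1 = [21/221 220/221 0; -220/221 21/221 0; 0 0 1]
det M = 1; M⁻¹ = [21/221 -220/221 0; 220/221 21/221 0; 0 0 1]
M⁻¹ · (-943/663, 192/221)ᵀ = (-1, -4/3)ᵀ

p = (-1, -4/3)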